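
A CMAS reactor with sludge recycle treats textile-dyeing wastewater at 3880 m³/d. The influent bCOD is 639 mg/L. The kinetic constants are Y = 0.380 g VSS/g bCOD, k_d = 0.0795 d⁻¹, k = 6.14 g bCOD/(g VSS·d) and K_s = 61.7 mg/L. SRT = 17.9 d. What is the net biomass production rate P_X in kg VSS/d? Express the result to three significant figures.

From the Monod/SRT balance for a CMAS, S = K_s·(1+k_d θ_c)/[θ_c·(Y k − k_d) − 1] = 61.7 × (1 + 0.0795 × 17.9) / [17.9 × (0.380 × 6.14 − 0.0795) − 1] = 149.5 / 39.34 = 3.800 mg/L.
The observed yield is Y_obs = Y/(1 + k_d·θ_c) = 0.380 / (1 + 0.0795 × 17.9) = 0.380 / 2.423 = 0.1568 g VSS per g bCOD removed.
ΔS = 639 − 3.80 = 635.2 mg/L, so the substrate removal rate is 3880 × 635.2/1000 = 2465 kg bCOD/d.
Biomass produced: P_X = Y_obs·Q·ΔS = 0.1568 × 2465 ≈ 386.5 kg VSS/d.

P_X ≈ 387 kg VSS/d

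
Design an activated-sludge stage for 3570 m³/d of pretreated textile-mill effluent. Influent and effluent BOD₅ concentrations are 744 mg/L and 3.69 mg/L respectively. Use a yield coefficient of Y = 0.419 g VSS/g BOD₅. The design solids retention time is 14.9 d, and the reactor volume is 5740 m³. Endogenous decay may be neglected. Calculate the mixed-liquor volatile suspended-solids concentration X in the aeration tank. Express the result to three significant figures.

X ≈ 2870 mg/L

Without decay, X = Y Q (S₀−S) θ_c / V = 0.419 × 3570 × (744 − 3.69) × 14.9 / 5740 = 2875 mg/L.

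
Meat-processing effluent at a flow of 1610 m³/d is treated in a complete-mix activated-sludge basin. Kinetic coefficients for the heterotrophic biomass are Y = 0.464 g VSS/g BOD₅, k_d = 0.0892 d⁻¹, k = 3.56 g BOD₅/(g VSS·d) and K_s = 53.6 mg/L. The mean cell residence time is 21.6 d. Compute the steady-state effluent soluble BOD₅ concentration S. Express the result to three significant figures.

Effluent substrate depends only on kinetics and SRT: S = K_s(1 + k_d θ_c) / [θ_c(Yk − k_d) − 1] = 53.6 × (1 + 0.0892 × 21.6) / [21.6 × (0.464 × 3.56 − 0.0892) − 1] = 156.9 / 32.75 = 4.790 mg/L.

S ≈ 4.79 mg/L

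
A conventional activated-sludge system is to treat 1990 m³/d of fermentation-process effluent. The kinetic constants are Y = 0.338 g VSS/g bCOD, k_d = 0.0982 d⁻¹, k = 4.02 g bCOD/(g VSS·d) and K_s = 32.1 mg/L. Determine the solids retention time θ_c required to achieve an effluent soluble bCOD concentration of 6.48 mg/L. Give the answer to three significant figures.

Specific growth rate at S = 6.48 mg/L: μ = YkS/(K_s+S) = 0.338·4.02·6.48/(32.1+6.48) = 0.2282 d⁻¹.
θ_c = 1/(μ − k_d) = 1/(0.2282 − 0.0982) = 1/0.1300 = 7.691 d.

θ_c ≈ 7.69 d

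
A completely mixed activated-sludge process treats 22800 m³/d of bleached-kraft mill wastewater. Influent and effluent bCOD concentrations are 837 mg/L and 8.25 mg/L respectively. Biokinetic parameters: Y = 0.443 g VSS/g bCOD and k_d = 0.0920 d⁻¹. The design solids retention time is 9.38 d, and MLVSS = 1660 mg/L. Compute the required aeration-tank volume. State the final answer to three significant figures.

Rearranging the biomass balance for a CMAS with decay, V = Y·Q·ΔS·θ_c / [X·(1+k_d θ_c)] = 0.443 × 22800 × (837 − 8.25) × 9.38 / [1660 × (1 + 0.0920 × 9.38)] = 7.85×10^7 / 3093 = 25389 m³.

V ≈ 25400 m³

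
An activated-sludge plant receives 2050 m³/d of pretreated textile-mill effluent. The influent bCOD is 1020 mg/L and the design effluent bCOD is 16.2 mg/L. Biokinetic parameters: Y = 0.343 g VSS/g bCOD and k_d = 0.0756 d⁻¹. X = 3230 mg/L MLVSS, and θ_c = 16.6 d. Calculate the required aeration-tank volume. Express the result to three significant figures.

V ≈ 1610 m³

Steady-state biomass mass balance: V·X·(1 + k_d·θ_c) = Y·Q·(S₀ − S)·θ_c, so V = 0.343 × 2050 × (1020 − 16.2) × 16.6 / [3230 × (1 + 0.0756 × 16.6)] = 1.17×10^7 / 7284 = 1609 m³.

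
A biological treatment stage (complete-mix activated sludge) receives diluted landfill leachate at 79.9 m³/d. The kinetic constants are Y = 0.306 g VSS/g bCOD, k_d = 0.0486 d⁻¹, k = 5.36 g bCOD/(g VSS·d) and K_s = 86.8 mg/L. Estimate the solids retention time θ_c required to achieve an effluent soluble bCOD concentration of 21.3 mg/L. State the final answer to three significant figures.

At the target effluent, Y k S/(K_s+S) = 0.306×5.36×21.3/108.1 = 0.3232 d⁻¹.
1/θ_c = 0.3232 − 0.0486 = 0.2746 d⁻¹, so θ_c = 3.642 d.

θ_c ≈ 3.64 d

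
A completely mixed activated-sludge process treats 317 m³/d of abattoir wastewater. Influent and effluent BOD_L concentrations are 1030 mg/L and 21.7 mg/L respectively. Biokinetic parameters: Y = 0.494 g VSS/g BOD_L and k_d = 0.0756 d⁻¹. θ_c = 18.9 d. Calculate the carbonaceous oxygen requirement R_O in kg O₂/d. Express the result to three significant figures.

Correct the yield for decay: Y_obs = Y/(1 + k_d θ_c) = 0.494 / (1 + 0.0756 × 18.9) = 0.494 / 2.429 = 0.2034.
ΔS = 1030 − 21.7 = 1008 mg/L, so the substrate removal rate is 317 × 1008/1000 = 319.6 kg BOD_L/d.
P_X = Y_obs·Q·(S₀ − S) = 0.2034 × 319.6 = 65.01 kg VSS/d.
R_O = Q·ΔS − 1.42 P_X = 319.6 − 92.31 = 227.3 kg O₂/d.

R_O ≈ 227 kg O₂/d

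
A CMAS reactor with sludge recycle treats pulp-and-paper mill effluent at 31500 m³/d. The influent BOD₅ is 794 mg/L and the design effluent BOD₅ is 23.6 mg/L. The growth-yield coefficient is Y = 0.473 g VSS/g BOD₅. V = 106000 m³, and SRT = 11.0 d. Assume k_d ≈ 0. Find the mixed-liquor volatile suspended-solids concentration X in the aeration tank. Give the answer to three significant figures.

X ≈ 1190 mg/L

X = Y·Q·ΔS·θ_c / V = 0.473 × 31500 × (794 − 23.6) × 11.0 / 106000 = 1191 mg/L.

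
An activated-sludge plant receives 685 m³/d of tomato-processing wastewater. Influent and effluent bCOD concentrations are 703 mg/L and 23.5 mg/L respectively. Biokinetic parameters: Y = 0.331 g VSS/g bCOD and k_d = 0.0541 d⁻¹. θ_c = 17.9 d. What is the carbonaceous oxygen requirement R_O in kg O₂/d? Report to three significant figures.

Correct the yield for decay: Y_obs = Y/(1 + k_d θ_c) = 0.331 / (1 + 0.0541 × 17.9) = 0.331 / 1.968 = 0.1682.
Mass of bCOD removed per day: Q(S₀ − S) = 685 × 679.5 g/m³ = 465.5 kg/d.
Biomass synthesised: P_X = Y_obs × 465.5 = 78.27 kg VSS/d.
R_O = Q·(S₀ − S) − 1.42·P_X = 465.5 − 1.42 × 78.27 = 354.3 kg O₂/d.

R_O ≈ 354 kg O₂/d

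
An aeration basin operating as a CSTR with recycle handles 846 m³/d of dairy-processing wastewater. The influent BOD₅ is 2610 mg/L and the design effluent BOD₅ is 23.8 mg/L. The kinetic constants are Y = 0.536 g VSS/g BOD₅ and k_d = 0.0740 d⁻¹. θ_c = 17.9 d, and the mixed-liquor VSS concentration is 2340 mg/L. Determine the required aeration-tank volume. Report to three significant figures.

Rearranging the biomass balance for a CMAS with decay, V = Y·Q·ΔS·θ_c / [X·(1+k_d θ_c)] = 0.536 × 846 × (2610 − 23.8) × 17.9 / [2340 × (1 + 0.0740 × 17.9)] = 2.1×10^7 / 5440 = 3859 m³.

V ≈ 3860 m³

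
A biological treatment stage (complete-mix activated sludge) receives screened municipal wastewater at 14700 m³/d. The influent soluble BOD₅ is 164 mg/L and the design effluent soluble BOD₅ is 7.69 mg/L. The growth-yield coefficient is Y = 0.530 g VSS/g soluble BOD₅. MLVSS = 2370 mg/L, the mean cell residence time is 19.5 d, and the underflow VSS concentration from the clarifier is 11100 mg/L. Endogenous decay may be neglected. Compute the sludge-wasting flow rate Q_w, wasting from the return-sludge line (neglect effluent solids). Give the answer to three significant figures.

Biomass mass balance (decay neglected): V·X = Y·Q·(S₀ − S)·θ_c, so V = 0.530 × 14700 × (164 − 7.69) × 19.5 / 2370 = 10020 m³.
Q_w = (V·X)/(θ_c X_r) = 10020 × 2370 / (19.5 × 11100) = 109.7 m³/d.

Q_w ≈ 110 m³/d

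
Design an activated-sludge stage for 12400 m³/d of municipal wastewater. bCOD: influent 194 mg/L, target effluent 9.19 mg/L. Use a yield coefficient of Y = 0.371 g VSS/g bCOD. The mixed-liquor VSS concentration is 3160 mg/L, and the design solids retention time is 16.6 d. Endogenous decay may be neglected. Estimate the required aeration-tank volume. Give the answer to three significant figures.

V ≈ 4470 m³

Biomass mass balance (decay neglected): V·X = Y·Q·(S₀ − S)·θ_c, so V = 0.371 × 12400 × (194 − 9.19) × 16.6 / 3160 = 4466 m³.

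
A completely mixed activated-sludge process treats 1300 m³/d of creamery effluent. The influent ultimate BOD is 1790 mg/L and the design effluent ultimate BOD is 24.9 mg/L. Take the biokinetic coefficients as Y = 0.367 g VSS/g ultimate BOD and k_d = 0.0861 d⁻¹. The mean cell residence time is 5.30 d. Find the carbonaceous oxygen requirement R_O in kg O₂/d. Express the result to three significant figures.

Observed yield with endogenous decay: Y_obs = Y / (1 + k_d·θ_c) = 0.367 / (1 + 0.0861 × 5.30) = 0.367 / 1.456 = 0.2520 g VSS/g ultimate BOD.
Mass of ultimate BOD removed per day: Q(S₀ − S) = 1300 × 1765 g/m³ = 2295 kg/d.
P_X = Y_obs·Q·(S₀ − S) = 0.2520 × 2295 = 578.3 kg VSS/d.
Carbonaceous O₂ demand = substrate oxidised − cell-mass equivalent = 2295 − 1.42 × 578.3 = 1474 kg O₂/d.

R_O ≈ 1470 kg O₂/d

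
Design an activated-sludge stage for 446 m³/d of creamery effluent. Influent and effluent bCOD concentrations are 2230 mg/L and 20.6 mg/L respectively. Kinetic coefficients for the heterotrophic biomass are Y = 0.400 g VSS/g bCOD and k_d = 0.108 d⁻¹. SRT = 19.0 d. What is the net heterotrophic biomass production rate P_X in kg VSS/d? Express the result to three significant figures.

Y_obs = Y / (1 + k_d θ_c) = 0.400 / (1 + 0.108 × 19.0) = 0.400 / 3.052 = 0.1311.
Mass of bCOD removed per day: Q(S₀ − S) = 446 × 2209 g/m³ = 985.4 kg/d.
P_X = Y_obs · Q(S₀ − S) = 0.1311 × 985.4 = 129.1 kg VSS/d.

P_X ≈ 129 kg VSS/d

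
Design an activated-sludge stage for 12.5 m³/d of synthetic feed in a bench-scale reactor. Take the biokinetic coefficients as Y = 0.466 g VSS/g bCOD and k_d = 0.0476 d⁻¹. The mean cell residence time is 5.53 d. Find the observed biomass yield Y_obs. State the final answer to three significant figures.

Correct the yield for decay: Y_obs = Y/(1 + k_d θ_c) = 0.466 / (1 + 0.0476 × 5.53) = 0.466 / 1.263 = 0.3689.

Y_obs ≈ 0.369 g VSS/g bCOD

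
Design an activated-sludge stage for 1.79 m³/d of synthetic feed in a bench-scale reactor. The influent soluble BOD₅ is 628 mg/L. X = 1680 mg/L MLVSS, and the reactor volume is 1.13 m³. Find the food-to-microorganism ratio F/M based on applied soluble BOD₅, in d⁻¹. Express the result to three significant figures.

F/M = Q·S₀ / (V·X) = 1.79 × 628 / (1.130 × 1680) = 0.5921 g soluble BOD₅·(g VSS·d)⁻¹.

F/M ≈ 0.592 d⁻¹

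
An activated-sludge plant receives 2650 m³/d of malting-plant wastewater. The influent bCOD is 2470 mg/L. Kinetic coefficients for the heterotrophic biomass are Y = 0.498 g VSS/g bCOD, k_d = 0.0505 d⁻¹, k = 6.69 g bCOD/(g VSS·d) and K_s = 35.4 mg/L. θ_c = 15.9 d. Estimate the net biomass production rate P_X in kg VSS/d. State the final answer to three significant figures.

For a completely mixed reactor with recycle the Lawrence–McCarty relation gives S = K_s·(1 + k_d·θ_c) / [θ_c·(Y·k − k_d) − 1] = 35.4 × (1 + 0.0505 × 15.9) / [15.9 × (0.498 × 6.69 − 0.0505) − 1] = 63.82 / 51.17 = 1.247 mg/L.
Y_obs = Y / (1 + k_d θ_c) = 0.498 / (1 + 0.0505 × 15.9) = 0.498 / 1.803 = 0.2762.
ΔS = 2470 − 1.25 = 2469 mg/L, so the substrate removal rate is 2650 × 2469/1000 = 6542 kg bCOD/d.
P_X = Y_obs · Q(S₀ − S) = 0.2762 × 6542 = 1807 kg VSS/d.

P_X ≈ 1810 kg VSS/d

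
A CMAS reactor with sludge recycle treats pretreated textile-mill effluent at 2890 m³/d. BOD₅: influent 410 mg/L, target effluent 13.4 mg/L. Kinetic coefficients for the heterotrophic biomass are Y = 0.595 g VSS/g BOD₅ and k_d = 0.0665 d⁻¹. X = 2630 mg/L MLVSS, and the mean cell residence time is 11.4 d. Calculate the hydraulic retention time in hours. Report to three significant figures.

τ ≈ 14.0 h

From the SRT design equation V = Y Q (S₀−S) θ_c / [X (1 + k_d θ_c)] = 0.595 × 2890 × (410 − 13.4) × 11.4 / [2630 × (1 + 0.0665 × 11.4)] = 7.77×10^6 / 4624 = 1681 m³.
Hydraulic retention time τ = V/Q = 1681 / 2890 = 0.5818 d = 13.96 h.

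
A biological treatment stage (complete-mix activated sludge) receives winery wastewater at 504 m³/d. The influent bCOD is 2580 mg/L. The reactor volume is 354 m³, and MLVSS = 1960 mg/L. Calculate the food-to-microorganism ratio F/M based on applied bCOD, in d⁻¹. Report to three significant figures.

F/M ≈ 1.87 d⁻¹

F/M = applied load / biomass = Q·S₀/(V·X) = 504 × 2580 / (354.0 × 1960) = 1.874 d⁻¹.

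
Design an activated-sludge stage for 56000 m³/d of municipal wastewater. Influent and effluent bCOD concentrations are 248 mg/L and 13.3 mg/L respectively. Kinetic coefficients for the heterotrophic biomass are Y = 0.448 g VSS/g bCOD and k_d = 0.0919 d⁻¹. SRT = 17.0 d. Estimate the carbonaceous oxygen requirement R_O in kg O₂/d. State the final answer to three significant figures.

R_O ≈ 9880 kg O₂/d

Correct the yield for decay: Y_obs = Y/(1 + k_d θ_c) = 0.448 / (1 + 0.0919 × 17.0) = 0.448 / 2.562 = 0.1748.
Substrate removed = Q·(S₀ − S) = 56000 m³/d × (248 − 13.3) g/m³ = 1.31×10^7 g/d = 13143 kg/d.
P_X = Y_obs·Q·(S₀ − S) = 0.1748 × 13143 = 2298 kg VSS/d.
Carbonaceous O₂ demand = substrate oxidised − cell-mass equivalent = 13143 − 1.42 × 2298 = 9880 kg O₂/d.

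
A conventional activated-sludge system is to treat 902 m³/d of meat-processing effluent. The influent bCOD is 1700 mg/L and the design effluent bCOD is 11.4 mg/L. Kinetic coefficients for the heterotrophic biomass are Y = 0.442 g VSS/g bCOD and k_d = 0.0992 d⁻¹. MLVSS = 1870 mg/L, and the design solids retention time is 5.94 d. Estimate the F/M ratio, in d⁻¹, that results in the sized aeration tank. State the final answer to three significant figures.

Rearranging the biomass balance for a CMAS with decay, V = Y·Q·ΔS·θ_c / [X·(1+k_d θ_c)] = 0.442 × 902 × (1700 − 11.4) × 5.94 / [1870 × (1 + 0.0992 × 5.94)] = 4×10^6 / 2972 = 1346 m³.
Food-to-microorganism ratio F/M = Q S₀ / (V X) = 902 × 1700 / (1346 × 1870) = 0.6094 d⁻¹.

F/M ≈ 0.609 d⁻¹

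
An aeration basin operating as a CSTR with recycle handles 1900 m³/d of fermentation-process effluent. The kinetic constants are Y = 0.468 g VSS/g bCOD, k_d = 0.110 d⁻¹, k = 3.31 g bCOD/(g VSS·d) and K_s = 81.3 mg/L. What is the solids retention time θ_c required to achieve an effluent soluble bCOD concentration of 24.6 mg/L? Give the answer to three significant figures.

Specific growth rate at S = 24.6 mg/L: μ = YkS/(K_s+S) = 0.468·3.31·24.6/(81.3+24.6) = 0.3598 d⁻¹.
Then 1/θ_c = μ − k_d = 0.3598 − 0.110 = 0.2498 d⁻¹, giving θ_c = 4.003 d.

θ_c ≈ 4.00 d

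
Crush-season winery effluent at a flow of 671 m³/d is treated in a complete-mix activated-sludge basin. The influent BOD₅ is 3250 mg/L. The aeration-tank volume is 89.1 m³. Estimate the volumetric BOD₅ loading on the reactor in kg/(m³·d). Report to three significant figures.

Volumetric loading L_v = Q·S₀ / V = 671 × 3250 g/m³ / 89.10 m³ = 24475 g/(m³·d) = 24.48 kg BOD₅/(m³·d).

L_v ≈ 24.5 kg BOD₅/(m³·d)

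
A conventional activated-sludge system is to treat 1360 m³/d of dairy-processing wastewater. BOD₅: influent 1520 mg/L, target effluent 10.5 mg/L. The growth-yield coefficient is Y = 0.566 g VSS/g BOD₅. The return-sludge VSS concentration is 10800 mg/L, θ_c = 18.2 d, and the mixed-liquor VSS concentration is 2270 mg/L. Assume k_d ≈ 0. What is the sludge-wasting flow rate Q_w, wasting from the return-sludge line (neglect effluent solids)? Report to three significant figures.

Q_w ≈ 108 m³/d

Biomass mass balance (decay neglected): V·X = Y·Q·(S₀ − S)·θ_c, so V = 0.566 × 1360 × (1520 − 10.5) × 18.2 / 2270 = 9316 m³.
Wasting from the return line (neglecting effluent solids): Q_w = V·X / (θ_c·X_r) = 9316 × 2270 / (18.2 × 10800) = 107.6 m³/d.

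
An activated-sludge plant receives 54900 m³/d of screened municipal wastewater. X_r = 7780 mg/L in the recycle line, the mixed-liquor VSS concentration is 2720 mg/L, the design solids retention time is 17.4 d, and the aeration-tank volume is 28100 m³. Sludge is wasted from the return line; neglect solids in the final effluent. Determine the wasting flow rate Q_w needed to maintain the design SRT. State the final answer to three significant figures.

Q_w ≈ 565 m³/d

θ_c = V·X/(Q_w·X_r) when wasting from the recycle, so Q_w = V·X/(θ_c·X_r) = 28100 × 2720 / (17.4 × 7780) = 564.6 m³/d.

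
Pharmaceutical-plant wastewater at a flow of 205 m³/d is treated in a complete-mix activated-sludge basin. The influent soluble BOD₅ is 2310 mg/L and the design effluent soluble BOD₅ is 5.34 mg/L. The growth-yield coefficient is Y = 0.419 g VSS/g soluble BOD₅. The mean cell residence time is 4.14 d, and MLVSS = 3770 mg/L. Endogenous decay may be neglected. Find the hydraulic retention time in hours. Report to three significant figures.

τ ≈ 25.5 h

With k_d = 0 the design equation reduces to V = Y Q (S₀−S) θ_c / X = 0.419 × 205 × (2310 − 5.34) × 4.14 / 3770 = 217.4 m³.
τ = V/Q = 217.4/205 = 1.060 d, or 25.45 h.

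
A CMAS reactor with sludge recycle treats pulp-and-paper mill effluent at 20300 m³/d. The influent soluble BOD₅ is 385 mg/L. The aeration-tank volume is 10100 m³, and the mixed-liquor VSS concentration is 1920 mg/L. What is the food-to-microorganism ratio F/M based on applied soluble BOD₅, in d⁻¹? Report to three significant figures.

F/M ≈ 0.403 d⁻¹

F/M = Q·S₀ / (V·X) = 20300 × 385 / (10100 × 1920) = 0.4030 g soluble BOD₅·(g VSS·d)⁻¹.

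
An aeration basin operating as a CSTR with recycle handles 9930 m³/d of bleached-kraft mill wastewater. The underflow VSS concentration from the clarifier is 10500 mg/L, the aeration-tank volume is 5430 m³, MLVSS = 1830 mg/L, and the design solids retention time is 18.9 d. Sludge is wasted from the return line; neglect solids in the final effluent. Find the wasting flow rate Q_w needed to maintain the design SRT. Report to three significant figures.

Q_w ≈ 50.1 m³/d

θ_c = V·X/(Q_w·X_r) when wasting from the recycle, so Q_w = V·X/(θ_c·X_r) = 5430 × 1830 / (18.9 × 10500) = 50.07 m³/d.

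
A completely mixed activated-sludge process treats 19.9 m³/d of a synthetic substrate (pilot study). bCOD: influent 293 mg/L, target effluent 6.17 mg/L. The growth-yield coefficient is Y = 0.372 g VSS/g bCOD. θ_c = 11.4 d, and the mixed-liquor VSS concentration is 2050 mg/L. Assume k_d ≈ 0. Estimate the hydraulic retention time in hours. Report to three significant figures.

τ ≈ 14.2 h

Biomass mass balance (decay neglected): V·X = Y·Q·(S₀ − S)·θ_c, so V = 0.372 × 19.9 × (293 − 6.17) × 11.4 / 2050 = 11.81 m³.
τ = V/Q = 11.81/19.9 = 0.5934 d, or 14.24 h.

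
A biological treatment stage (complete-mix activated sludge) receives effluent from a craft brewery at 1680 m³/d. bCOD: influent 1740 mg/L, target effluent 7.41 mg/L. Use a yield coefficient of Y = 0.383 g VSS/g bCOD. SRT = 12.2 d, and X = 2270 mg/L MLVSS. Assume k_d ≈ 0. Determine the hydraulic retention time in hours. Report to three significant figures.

τ ≈ 85.6 h

With k_d = 0 the design equation reduces to V = Y Q (S₀−S) θ_c / X = 0.383 × 1680 × (1740 − 7.41) × 12.2 / 2270 = 5992 m³.
HRT = V/Q = 5992 m³ / 1680 m³·d⁻¹ = 3.566 d × 24 = 85.59 h.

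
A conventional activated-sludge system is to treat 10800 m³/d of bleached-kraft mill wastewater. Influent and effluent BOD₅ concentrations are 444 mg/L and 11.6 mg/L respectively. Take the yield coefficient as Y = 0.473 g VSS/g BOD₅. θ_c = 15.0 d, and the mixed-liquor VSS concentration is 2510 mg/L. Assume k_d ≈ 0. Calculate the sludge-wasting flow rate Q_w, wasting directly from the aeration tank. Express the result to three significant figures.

Q_w ≈ 880 m³/d

Biomass mass balance (decay neglected): V·X = Y·Q·(S₀ − S)·θ_c, so V = 0.473 × 10800 × (444 − 11.6) × 15.0 / 2510 = 13200 m³.
For wasting at MLVSS concentration, Q_w = V/θ_c = 13200/15.0 = 880.0 m³/d.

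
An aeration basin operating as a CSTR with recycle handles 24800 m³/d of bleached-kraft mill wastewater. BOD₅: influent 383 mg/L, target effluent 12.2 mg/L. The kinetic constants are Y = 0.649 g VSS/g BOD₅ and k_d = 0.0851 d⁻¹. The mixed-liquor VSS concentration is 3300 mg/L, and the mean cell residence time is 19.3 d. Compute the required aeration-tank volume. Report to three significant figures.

V ≈ 13200 m³

Steady-state biomass mass balance: V·X·(1 + k_d·θ_c) = Y·Q·(S₀ − S)·θ_c, so V = 0.649 × 24800 × (383 − 12.2) × 19.3 / [3300 × (1 + 0.0851 × 19.3)] = 1.15×10^8 / 8720 = 13209 m³.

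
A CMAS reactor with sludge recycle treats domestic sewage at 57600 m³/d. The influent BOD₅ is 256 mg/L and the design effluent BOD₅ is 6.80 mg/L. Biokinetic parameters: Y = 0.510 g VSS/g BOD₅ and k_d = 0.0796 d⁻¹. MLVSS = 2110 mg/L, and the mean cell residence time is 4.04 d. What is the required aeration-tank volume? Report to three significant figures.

Rearranging the biomass balance for a CMAS with decay, V = Y·Q·ΔS·θ_c / [X·(1+k_d θ_c)] = 0.510 × 57600 × (256 − 6.80) × 4.04 / [2110 × (1 + 0.0796 × 4.04)] = 2.96×10^7 / 2789 = 10606 m³.

V ≈ 10600 m³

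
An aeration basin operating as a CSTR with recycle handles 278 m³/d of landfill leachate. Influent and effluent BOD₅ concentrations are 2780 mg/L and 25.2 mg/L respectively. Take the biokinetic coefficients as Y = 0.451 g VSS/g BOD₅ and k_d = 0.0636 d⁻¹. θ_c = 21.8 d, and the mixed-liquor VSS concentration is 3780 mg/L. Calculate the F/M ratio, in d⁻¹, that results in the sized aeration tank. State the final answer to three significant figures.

Steady-state biomass mass balance: V·X·(1 + k_d·θ_c) = Y·Q·(S₀ − S)·θ_c, so V = 0.451 × 278 × (2780 − 25.2) × 21.8 / [3780 × (1 + 0.0636 × 21.8)] = 7.53×10^6 / 9021 = 834.7 m³.
Food-to-microorganism ratio F/M = Q S₀ / (V X) = 278 × 2780 / (834.7 × 3780) = 0.2450 d⁻¹.

F/M ≈ 0.245 d⁻¹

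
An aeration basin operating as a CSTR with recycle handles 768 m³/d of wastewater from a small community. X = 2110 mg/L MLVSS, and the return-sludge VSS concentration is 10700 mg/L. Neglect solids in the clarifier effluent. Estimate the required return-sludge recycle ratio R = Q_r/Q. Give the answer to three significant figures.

R ≈ 0.246

R = Q_r/Q = X/(X_r − X) = 2110 / (10700 − 2110) = 0.2456.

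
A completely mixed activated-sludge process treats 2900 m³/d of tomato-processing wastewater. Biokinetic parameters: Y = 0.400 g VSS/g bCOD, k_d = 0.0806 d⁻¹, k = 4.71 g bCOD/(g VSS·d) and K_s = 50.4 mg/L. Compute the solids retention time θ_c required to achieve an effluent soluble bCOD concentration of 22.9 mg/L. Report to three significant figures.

θ_c ≈ 1.97 d

Specific growth rate at S = 22.9 mg/L: μ = YkS/(K_s+S) = 0.400·4.71·22.9/(50.4+22.9) = 0.5886 d⁻¹.
1/θ_c = 0.5886 − 0.0806 = 0.5080 d⁻¹, so θ_c = 1.969 d.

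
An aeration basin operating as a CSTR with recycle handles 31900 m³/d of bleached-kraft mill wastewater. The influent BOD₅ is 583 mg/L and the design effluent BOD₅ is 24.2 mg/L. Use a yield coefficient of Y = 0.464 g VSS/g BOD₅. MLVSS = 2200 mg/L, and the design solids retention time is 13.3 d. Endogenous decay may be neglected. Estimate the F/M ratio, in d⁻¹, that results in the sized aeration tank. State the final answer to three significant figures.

F/M ≈ 0.169 d⁻¹

V·X = Y·Q·ΔS·θ_c gives V = 0.464 × 31900 × (583 − 24.2) × 13.3 / 2200 = 50003 m³.
F/M = Q·S₀ / (V·X) = 31900 × 583 / (50003 × 2200) = 0.1691 g BOD₅·(g VSS·d)⁻¹.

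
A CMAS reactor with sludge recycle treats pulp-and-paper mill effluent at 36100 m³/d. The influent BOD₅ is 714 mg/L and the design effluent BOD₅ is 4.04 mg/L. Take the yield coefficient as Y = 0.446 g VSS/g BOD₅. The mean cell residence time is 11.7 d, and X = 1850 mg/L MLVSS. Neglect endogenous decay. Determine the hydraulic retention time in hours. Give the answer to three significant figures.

V·X = Y·Q·ΔS·θ_c gives V = 0.446 × 36100 × (714 − 4.04) × 11.7 / 1850 = 72292 m³.
Hydraulic retention time τ = V/Q = 72292 / 36100 = 2.003 d = 48.06 h.

τ ≈ 48.1 h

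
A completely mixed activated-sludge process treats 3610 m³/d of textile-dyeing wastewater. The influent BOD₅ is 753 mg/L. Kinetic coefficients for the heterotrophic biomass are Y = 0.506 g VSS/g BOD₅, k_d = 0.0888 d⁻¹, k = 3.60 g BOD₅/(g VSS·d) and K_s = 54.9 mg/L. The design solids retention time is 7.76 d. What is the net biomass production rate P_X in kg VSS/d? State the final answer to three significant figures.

P_X ≈ 806 kg VSS/d

From the Monod/SRT balance for a CMAS, S = K_s·(1+k_d θ_c)/[θ_c·(Y k − k_d) − 1] = 54.9 × (1 + 0.0888 × 7.76) / [7.76 × (0.506 × 3.60 − 0.0888) − 1] = 92.73 / 12.45 = 7.450 mg/L.
Correct the yield for decay: Y_obs = Y/(1 + k_d θ_c) = 0.506 / (1 + 0.0888 × 7.76) = 0.506 / 1.689 = 0.2996.
ΔS = 753 − 7.45 = 745.5 mg/L, so the substrate removal rate is 3610 × 745.5/1000 = 2691 kg BOD₅/d.
P_X = Y_obs · Q(S₀ − S) = 0.2996 × 2691 = 806.3 kg VSS/d.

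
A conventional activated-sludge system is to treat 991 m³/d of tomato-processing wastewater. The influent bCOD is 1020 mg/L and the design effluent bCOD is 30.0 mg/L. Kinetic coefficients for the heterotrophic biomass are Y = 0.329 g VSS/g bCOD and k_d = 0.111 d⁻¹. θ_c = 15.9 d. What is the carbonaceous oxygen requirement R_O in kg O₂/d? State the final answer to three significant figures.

R_O ≈ 815 kg O₂/d

The observed yield is Y_obs = Y/(1 + k_d·θ_c) = 0.329 / (1 + 0.111 × 15.9) = 0.329 / 2.765 = 0.1190 g VSS per g bCOD removed.
ΔS = 1020 − 30.0 = 990.0 mg/L, so the substrate removal rate is 991 × 990.0/1000 = 981.1 kg bCOD/d.
Biomass synthesised: P_X = Y_obs × 981.1 = 116.7 kg VSS/d.
Carbonaceous O₂ demand = substrate oxidised − cell-mass equivalent = 981.1 − 1.42 × 116.7 = 815.3 kg O₂/d.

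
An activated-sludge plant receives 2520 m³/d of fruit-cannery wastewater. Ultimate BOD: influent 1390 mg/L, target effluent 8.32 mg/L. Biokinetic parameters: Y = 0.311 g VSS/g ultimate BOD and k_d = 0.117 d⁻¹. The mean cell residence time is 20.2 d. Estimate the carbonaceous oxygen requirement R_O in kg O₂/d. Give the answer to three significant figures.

Y_obs = Y / (1 + k_d θ_c) = 0.311 / (1 + 0.117 × 20.2) = 0.311 / 3.363 = 0.09247.
Substrate removed = Q·(S₀ − S) = 2520 m³/d × (1390 − 8.32) g/m³ = 3.48×10^6 g/d = 3482 kg/d.
P_X = Y_obs·Q·(S₀ − S) = 0.09247 × 3482 = 322.0 kg VSS/d.
R_O = Q·(S₀ − S) − 1.42·P_X = 3482 − 1.42 × 322.0 = 3025 kg O₂/d.

R_O ≈ 3020 kg O₂/d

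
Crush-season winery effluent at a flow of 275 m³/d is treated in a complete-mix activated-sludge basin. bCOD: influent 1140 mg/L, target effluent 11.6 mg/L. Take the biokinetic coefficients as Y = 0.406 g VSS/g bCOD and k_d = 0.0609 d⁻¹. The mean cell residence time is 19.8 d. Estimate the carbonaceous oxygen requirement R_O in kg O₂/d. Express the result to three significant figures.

The observed yield is Y_obs = Y/(1 + k_d·θ_c) = 0.406 / (1 + 0.0609 × 19.8) = 0.406 / 2.206 = 0.1841 g VSS per g bCOD removed.
Substrate removed = Q·(S₀ − S) = 275 m³/d × (1140 − 11.6) g/m³ = 3.1×10^5 g/d = 310.3 kg/d.
P_X = Y_obs·Q·(S₀ − S) = 0.1841 × 310.3 = 57.12 kg VSS/d.
Carbonaceous O₂ demand = substrate oxidised − cell-mass equivalent = 310.3 − 1.42 × 57.12 = 229.2 kg O₂/d.

R_O ≈ 229 kg O₂/d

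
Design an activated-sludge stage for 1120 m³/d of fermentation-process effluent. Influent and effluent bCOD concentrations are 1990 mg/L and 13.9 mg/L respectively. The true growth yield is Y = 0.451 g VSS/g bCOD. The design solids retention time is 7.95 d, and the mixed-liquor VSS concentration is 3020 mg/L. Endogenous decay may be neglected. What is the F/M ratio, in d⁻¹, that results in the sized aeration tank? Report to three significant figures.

F/M ≈ 0.281 d⁻¹

V·X = Y·Q·ΔS·θ_c gives V = 0.451 × 1120 × (1990 − 13.9) × 7.95 / 3020 = 2628 m³.
Food-to-microorganism ratio F/M = Q S₀ / (V X) = 1120 × 1990 / (2628 × 3020) = 0.2809 d⁻¹.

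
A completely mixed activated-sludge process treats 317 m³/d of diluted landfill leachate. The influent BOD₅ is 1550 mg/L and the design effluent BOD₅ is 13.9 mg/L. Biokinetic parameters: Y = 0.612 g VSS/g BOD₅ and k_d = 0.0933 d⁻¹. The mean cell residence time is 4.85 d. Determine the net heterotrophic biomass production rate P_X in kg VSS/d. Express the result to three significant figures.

P_X ≈ 205 kg VSS/d

Observed yield with endogenous decay: Y_obs = Y / (1 + k_d·θ_c) = 0.612 / (1 + 0.0933 × 4.85) = 0.612 / 1.453 = 0.4213 g VSS/g BOD₅.
Q·(S₀ − S) = 317 × (1550 − 13.9) × 10⁻³ = 486.9 kg/d removed.
P_X = Y_obs · Q(S₀ − S) = 0.4213 × 486.9 = 205.2 kg VSS/d.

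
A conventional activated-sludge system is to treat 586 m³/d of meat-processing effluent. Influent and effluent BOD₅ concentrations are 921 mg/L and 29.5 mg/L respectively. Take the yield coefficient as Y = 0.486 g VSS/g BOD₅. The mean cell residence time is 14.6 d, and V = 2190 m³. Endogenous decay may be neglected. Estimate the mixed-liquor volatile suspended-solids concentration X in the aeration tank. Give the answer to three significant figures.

X = Y·Q·ΔS·θ_c / V = 0.486 × 586 × (921 − 29.5) × 14.6 / 2190 = 1693 mg/L.

X ≈ 1690 mg/L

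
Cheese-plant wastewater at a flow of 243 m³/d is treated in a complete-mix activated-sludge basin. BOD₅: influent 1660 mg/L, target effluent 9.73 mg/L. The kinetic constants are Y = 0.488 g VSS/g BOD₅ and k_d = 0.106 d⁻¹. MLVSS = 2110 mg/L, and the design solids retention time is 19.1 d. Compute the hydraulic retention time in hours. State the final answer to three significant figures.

τ ≈ 57.8 h

Rearranging the biomass balance for a CMAS with decay, V = Y·Q·ΔS·θ_c / [X·(1+k_d θ_c)] = 0.488 × 243 × (1660 − 9.73) × 19.1 / [2110 × (1 + 0.106 × 19.1)] = 3.74×10^6 / 6382 = 585.7 m³.
HRT = V/Q = 585.7 m³ / 243 m³·d⁻¹ = 2.410 d × 24 = 57.85 h.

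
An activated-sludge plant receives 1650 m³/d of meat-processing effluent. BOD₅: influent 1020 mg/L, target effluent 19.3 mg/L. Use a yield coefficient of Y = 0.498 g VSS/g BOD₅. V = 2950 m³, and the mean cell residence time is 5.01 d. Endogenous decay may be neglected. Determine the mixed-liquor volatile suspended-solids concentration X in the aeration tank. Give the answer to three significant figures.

X = Y·Q·ΔS·θ_c / V = 0.498 × 1650 × (1020 − 19.3) × 5.01 / 2950 = 1396 mg/L.

X ≈ 1400 mg/L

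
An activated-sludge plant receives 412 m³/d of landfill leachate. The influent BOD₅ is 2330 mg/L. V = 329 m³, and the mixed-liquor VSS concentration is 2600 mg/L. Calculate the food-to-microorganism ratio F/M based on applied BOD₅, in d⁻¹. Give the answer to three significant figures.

F/M ≈ 1.12 d⁻¹

Food-to-microorganism ratio F/M = Q S₀ / (V X) = 412 × 2330 / (329.0 × 2600) = 1.122 d⁻¹.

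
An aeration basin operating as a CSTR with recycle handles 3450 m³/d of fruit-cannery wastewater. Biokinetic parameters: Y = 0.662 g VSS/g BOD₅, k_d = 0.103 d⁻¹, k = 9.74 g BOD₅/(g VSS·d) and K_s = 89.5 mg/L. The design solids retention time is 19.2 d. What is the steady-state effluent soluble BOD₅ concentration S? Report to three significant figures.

Effluent substrate depends only on kinetics and SRT: S = K_s(1 + k_d θ_c) / [θ_c(Yk − k_d) − 1] = 89.5 × (1 + 0.103 × 19.2) / [19.2 × (0.662 × 9.74 − 0.103) − 1] = 266.5 / 120.8 = 2.206 mg/L.

S ≈ 2.21 mg/L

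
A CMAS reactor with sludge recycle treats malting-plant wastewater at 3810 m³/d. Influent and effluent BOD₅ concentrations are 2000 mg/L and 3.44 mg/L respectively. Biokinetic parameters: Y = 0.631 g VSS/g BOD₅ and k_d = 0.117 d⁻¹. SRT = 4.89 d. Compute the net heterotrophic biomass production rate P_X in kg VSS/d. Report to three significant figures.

Correct the yield for decay: Y_obs = Y/(1 + k_d θ_c) = 0.631 / (1 + 0.117 × 4.89) = 0.631 / 1.572 = 0.4014.
ΔS = 2000 − 3.44 = 1997 mg/L, so the substrate removal rate is 3810 × 1997/1000 = 7607 kg BOD₅/d.
Biomass produced: P_X = Y_obs·Q·ΔS = 0.4014 × 7607 ≈ 3053 kg VSS/d.

P_X ≈ 3050 kg VSS/d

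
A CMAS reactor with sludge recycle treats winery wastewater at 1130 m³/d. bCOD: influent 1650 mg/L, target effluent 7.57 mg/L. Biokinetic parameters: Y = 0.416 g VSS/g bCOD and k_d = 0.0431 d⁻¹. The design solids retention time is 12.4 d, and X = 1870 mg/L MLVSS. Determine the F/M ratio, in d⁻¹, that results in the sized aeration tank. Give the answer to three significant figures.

F/M ≈ 0.299 d⁻¹

Rearranging the biomass balance for a CMAS with decay, V = Y·Q·ΔS·θ_c / [X·(1+k_d θ_c)] = 0.416 × 1130 × (1650 − 7.57) × 12.4 / [1870 × (1 + 0.0431 × 12.4)] = 9.57×10^6 / 2869 = 3336 m³.
F/M = applied load / biomass = Q·S₀/(V·X) = 1130 × 1650 / (3336 × 1870) = 0.2988 d⁻¹.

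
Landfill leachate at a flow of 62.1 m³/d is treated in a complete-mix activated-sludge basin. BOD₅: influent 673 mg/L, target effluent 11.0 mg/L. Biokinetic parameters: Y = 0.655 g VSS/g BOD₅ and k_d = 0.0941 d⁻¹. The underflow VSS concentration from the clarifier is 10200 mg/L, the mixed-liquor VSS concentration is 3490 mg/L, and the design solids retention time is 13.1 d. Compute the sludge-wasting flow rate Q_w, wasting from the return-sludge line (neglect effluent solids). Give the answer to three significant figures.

Q_w ≈ 1.18 m³/d

Steady-state biomass mass balance: V·X·(1 + k_d·θ_c) = Y·Q·(S₀ − S)·θ_c, so V = 0.655 × 62.1 × (673 − 11.0) × 13.1 / [3490 × (1 + 0.0941 × 13.1)] = 3.53×10^5 / 7792 = 45.27 m³.
Q_w = (V·X)/(θ_c X_r) = 45.27 × 3490 / (13.1 × 10200) = 1.182 m³/d.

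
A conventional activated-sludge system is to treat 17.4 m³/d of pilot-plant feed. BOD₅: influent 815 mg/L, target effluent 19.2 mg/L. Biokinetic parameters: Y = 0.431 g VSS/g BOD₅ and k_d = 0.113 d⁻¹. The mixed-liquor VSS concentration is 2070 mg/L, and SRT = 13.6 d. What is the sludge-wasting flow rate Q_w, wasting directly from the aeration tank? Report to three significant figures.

Q_w ≈ 1.14 m³/d

Rearranging the biomass balance for a CMAS with decay, V = Y·Q·ΔS·θ_c / [X·(1+k_d θ_c)] = 0.431 × 17.4 × (815 − 19.2) × 13.6 / [2070 × (1 + 0.113 × 13.6)] = 8.12×10^4 / 5251 = 15.46 m³.
With mixed-liquor wasting, θ_c = V/Q_w, so Q_w = V/θ_c = 15.46/13.6 = 1.137 m³/d.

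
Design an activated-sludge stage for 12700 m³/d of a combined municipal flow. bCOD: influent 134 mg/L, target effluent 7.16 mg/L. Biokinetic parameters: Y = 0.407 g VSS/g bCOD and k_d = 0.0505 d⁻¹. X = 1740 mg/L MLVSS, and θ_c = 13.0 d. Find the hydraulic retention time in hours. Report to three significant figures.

τ ≈ 5.59 h

From the SRT design equation V = Y Q (S₀−S) θ_c / [X (1 + k_d θ_c)] = 0.407 × 12700 × (134 − 7.16) × 13.0 / [1740 × (1 + 0.0505 × 13.0)] = 8.52×10^6 / 2882 = 2957 m³.
Hydraulic retention time τ = V/Q = 2957 / 12700 = 0.2328 d = 5.588 h.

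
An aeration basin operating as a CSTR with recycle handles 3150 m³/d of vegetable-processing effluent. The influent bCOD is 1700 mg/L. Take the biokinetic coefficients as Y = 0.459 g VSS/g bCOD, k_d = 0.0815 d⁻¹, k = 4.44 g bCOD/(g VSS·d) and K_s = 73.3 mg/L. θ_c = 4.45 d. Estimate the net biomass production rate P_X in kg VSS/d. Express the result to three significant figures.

P_X ≈ 1790 kg VSS/d

From the Monod/SRT balance for a CMAS, S = K_s·(1+k_d θ_c)/[θ_c·(Y k − k_d) − 1] = 73.3 × (1 + 0.0815 × 4.45) / [4.45 × (0.459 × 4.44 − 0.0815) − 1] = 99.88 / 7.706 = 12.96 mg/L.
Y_obs = Y / (1 + k_d θ_c) = 0.459 / (1 + 0.0815 × 4.45) = 0.459 / 1.363 = 0.3368.
Substrate removed = Q·(S₀ − S) = 3150 m³/d × (1700 − 13.0) g/m³ = 5.31×10^6 g/d = 5314 kg/d.
Net biomass production P_X = Y_obs × Q·(S₀ − S) = 0.3368 × 5314 = 1790 kg VSS/d.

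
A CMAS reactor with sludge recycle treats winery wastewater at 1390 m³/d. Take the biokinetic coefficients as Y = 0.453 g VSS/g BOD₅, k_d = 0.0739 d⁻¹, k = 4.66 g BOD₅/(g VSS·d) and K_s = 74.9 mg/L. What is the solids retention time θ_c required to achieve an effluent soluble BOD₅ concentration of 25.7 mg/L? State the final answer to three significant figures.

From 1/θ_c = Y·k·S/(K_s + S) − k_d: Y·k·S/(K_s+S) = 0.453 × 4.66 × 25.7 / (74.9 + 25.7) = 0.5393 d⁻¹.
θ_c = 1/(μ − k_d) = 1/(0.5393 − 0.0739) = 1/0.4654 = 2.149 d.

θ_c ≈ 2.15 d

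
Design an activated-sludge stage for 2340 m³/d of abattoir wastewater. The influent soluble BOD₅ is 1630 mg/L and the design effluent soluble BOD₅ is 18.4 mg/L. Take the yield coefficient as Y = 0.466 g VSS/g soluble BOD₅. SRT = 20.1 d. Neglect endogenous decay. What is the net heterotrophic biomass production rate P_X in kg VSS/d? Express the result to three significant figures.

P_X ≈ 1760 kg VSS/d

With endogenous decay neglected, the observed yield equals the true yield: Y_obs = Y = 0.466 g VSS/g soluble BOD₅.
Mass of soluble BOD₅ removed per day: Q(S₀ − S) = 2340 × 1612 g/m³ = 3771 kg/d.
Biomass produced: P_X = Y_obs·Q·ΔS = 0.4660 × 3771 ≈ 1757 kg VSS/d.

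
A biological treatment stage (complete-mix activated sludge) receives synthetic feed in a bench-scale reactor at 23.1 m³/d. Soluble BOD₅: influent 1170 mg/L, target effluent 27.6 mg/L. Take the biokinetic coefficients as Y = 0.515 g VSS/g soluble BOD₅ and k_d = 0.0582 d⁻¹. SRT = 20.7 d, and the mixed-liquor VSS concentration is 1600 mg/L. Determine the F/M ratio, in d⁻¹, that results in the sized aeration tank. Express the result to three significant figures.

From the SRT design equation V = Y Q (S₀−S) θ_c / [X (1 + k_d θ_c)] = 0.515 × 23.1 × (1170 − 27.6) × 20.7 / [1600 × (1 + 0.0582 × 20.7)] = 2.81×10^5 / 3528 = 79.75 m³.
F/M = applied load / biomass = Q·S₀/(V·X) = 23.1 × 1170 / (79.75 × 1600) = 0.2118 d⁻¹.

F/M ≈ 0.212 d⁻¹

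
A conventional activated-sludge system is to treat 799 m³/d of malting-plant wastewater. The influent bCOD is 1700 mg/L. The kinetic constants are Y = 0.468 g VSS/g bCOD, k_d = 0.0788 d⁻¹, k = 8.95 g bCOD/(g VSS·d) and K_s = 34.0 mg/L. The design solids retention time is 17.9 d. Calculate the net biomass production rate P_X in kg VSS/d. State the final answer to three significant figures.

Effluent substrate depends only on kinetics and SRT: S = K_s(1 + k_d θ_c) / [θ_c(Yk − k_d) − 1] = 34.0 × (1 + 0.0788 × 17.9) / [17.9 × (0.468 × 8.95 − 0.0788) − 1] = 81.96 / 72.57 = 1.129 mg/L.
Correct the yield for decay: Y_obs = Y/(1 + k_d θ_c) = 0.468 / (1 + 0.0788 × 17.9) = 0.468 / 2.411 = 0.1941.
Substrate removed = Q·(S₀ − S) = 799 m³/d × (1700 − 1.13) g/m³ = 1.36×10^6 g/d = 1357 kg/d.
Biomass produced: P_X = Y_obs·Q·ΔS = 0.1941 × 1357 ≈ 263.5 kg VSS/d.

P_X ≈ 264 kg VSS/d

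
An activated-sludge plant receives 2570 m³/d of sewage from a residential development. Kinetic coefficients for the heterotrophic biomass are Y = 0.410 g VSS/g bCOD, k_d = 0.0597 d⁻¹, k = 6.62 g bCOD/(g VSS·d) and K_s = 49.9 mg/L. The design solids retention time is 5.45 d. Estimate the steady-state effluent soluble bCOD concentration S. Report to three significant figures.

From the Monod/SRT balance for a CMAS, S = K_s·(1+k_d θ_c)/[θ_c·(Y k − k_d) − 1] = 49.9 × (1 + 0.0597 × 5.45) / [5.45 × (0.410 × 6.62 − 0.0597) − 1] = 66.14 / 13.47 = 4.911 mg/L.

S ≈ 4.91 mg/L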